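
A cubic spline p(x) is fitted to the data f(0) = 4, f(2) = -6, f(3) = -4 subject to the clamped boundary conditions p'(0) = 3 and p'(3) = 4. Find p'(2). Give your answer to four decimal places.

-2.3333

Put M_i = p'' at the i-th knot. Here h = (2, 1) and Δ = (-5, 2), so the interior equations h_(i-1)·M_(i-1) + 2(h_(i-1)+h_i)·M_i + h_i·M_(i+1) = 6(Δ_i − Δ_(i-1)) read
  2·M_0 + 6·M_1 + 1·M_2 = 6(Δ_1 - Δ_0) = 42
Clamped end conditions give two more equations: 2h_0·M_0 + h_0·M_1 = 6(Δ_0 - p'(0)) = -48 and h_1·M_1 + 2h_1·M_2 = 6(p'(3) - Δ_1) = 12.
Solving: M_0 = -56/3, M_1 = 40/3, M_2 = -2/3.
On [2, 3], p'(x) = b_1 + 2c_1·(x - 2) + 3d_1·(x - 2)² with b_1 = Δ_1 - h_1(2M_1 + M_2)/6 = -7/3, c_1 = M_1/2 = 20/3, d_1 = (M_2 - M_1)/(6h_1) = -7/3. So p'(2) = -7/3.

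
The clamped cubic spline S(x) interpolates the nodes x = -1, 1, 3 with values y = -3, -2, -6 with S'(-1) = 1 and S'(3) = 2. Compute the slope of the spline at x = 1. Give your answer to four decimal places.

-1.8750

With M_i denoting the second derivative at x_i, h_i = 2, 2, and Δ_i = (y_(i+1) − y_i)/h_i = 1/2, -2:
  2·M_0 + 8·M_1 + 2·M_2 = 6(Δ_1 - Δ_0) = -15
Clamped end conditions give two more equations: 2h_0·M_0 + h_0·M_1 = 6(Δ_0 - S'(-1)) = -3 and h_1·M_1 + 2h_1·M_2 = 6(S'(3) - Δ_1) = 24.
Solving: M_0 = 11/8, M_1 = -17/4, M_2 = 65/8.
On [1, 3], S'(x) = b_1 + 2c_1·(x - 1) + 3d_1·(x - 1)² with b_1 = Δ_1 - h_1(2M_1 + M_2)/6 = -15/8, c_1 = M_1/2 = -17/8, d_1 = (M_2 - M_1)/(6h_1) = 33/32. So S'(1) = -15/8.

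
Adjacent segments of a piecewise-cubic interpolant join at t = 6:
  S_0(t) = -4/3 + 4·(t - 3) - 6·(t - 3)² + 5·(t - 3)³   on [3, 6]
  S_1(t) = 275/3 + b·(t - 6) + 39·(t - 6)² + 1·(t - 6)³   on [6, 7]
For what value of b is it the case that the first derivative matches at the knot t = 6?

103

S_0'(t) = 4 - 12·(t - 3) + 15·(t - 3)², so S_0'(6) = 103. On the right, S_1'(6) = b, so b = 103.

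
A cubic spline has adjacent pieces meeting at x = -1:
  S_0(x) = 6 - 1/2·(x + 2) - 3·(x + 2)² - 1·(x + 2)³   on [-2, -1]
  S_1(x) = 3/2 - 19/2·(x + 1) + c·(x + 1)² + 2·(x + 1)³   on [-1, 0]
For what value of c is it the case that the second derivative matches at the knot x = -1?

S_0''(x) = -6 - 6·(x + 2), so S_0''(-1) = -12. On the right, S_1''(-1) = 2c, so c = -6.

-6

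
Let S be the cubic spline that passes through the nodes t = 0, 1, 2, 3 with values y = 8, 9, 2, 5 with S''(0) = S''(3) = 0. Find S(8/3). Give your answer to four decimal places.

Let σ_i = S''(x_i). Step sizes h_i = 1, 1, 1; slopes of the chords Δ_i = (y_(i+1) - y_i)/h_i = 1, -7, 3.
  1·σ_0 + 4·σ_1 + 1·σ_2 = 6(Δ_1 - Δ_0) = -48
  1·σ_1 + 4·σ_2 + 1·σ_3 = 6(Δ_2 - Δ_1) = 60
Natural end conditions: σ_0 = σ_3 = 0.
Solving: σ_0 = 0, σ_1 = -84/5, σ_2 = 96/5, σ_3 = 0.
On [2, 3], S(t) = 2 - 17/5·(t - 2) + 48/5·(t - 2)² - 16/5·(t - 2)³.
With (t - 2) = 2/3: S(8/3) = 412/135.

3.0519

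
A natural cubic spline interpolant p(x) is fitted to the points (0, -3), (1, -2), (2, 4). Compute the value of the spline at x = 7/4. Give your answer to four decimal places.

2.2070

With M_i denoting the second derivative at x_i, h_i = 1, 1, and Δ_i = (y_(i+1) − y_i)/h_i = 1, 6:
  1·M_0 + 4·M_1 + 1·M_2 = 6(Δ_1 - Δ_0) = 30
Natural end conditions: M_0 = M_2 = 0.
Forward elimination and back-substitution give M_0 = 0, M_1 = 15/2, M_2 = 0.
On [1, 2], p(x) = -2 + 7/2·(x - 1) + 15/4·(x - 1)² - 5/4·(x - 1)³.
With (x - 1) = 3/4: p(7/4) = 565/256.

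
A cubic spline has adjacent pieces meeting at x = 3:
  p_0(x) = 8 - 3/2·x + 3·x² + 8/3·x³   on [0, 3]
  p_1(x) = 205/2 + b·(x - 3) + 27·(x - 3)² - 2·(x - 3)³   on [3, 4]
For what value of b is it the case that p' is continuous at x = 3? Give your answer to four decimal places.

p_0'(x) = -3/2 + 6·x + 8·x², so p_0'(3) = 177/2. On the right, p_1'(3) = b, so b = 177/2.

88.5000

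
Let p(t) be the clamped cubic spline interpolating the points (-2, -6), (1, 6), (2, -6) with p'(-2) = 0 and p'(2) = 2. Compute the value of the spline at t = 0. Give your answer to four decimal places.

With m_i denoting the second derivative at x_i, h_i = 3, 1, and Δ_i = (y_(i+1) − y_i)/h_i = 4, -12:
  3·m_0 + 8·m_1 + 1·m_2 = 6(Δ_1 - Δ_0) = -96
Clamped end conditions give two more equations: 2h_0·m_0 + h_0·m_1 = 6(Δ_0 - p'(-2)) = 24 and h_1·m_1 + 2h_1·m_2 = 6(p'(2) - Δ_1) = 84.
Forward elimination and back-substitution give m_0 = 33/2, m_1 = -25, m_2 = 109/2.
On [-2, 1], p(t) = -6 + 0·(t + 2) + 33/4·(t + 2)² - 83/36·(t + 2)³.
With (t + 2) = 2: p(0) = 77/9.

8.5556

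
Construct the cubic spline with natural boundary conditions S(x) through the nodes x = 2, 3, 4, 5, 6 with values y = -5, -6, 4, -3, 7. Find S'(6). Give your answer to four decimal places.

Let M_i = S''(x_i). Step sizes h_i = 1, 1, 1, 1; slopes of the chords Δ_i = (y_(i+1) - y_i)/h_i = -1, 10, -7, 10.
  1·M_0 + 4·M_1 + 1·M_2 = 6(Δ_1 - Δ_0) = 66
  1·M_1 + 4·M_2 + 1·M_3 = 6(Δ_2 - Δ_1) = -102
  1·M_2 + 4·M_3 + 1·M_4 = 6(Δ_3 - Δ_2) = 102
Natural end conditions: M_0 = M_4 = 0.
Solving: M_0 = 0, M_1 = 375/14, M_2 = -288/7, M_3 = 501/14, M_4 = 0.
On [5, 6], S'(x) = b_3 + 2c_3·(x - 5) + 3d_3·(x - 5)² with b_3 = Δ_3 - h_3(2M_3 + M_4)/6 = -27/14, c_3 = M_3/2 = 501/28, d_3 = (M_4 - M_3)/(6h_3) = -167/28. So S'(6) = 447/28.

15.9643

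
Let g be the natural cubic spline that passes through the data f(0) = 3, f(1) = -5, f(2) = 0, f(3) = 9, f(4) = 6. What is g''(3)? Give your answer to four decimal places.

Let M_i = g''(x_i). Step sizes h_i = 1, 1, 1, 1; slopes of the chords Δ_i = (y_(i+1) - y_i)/h_i = -8, 5, 9, -3.
  1·M_0 + 4·M_1 + 1·M_2 = 6(Δ_1 - Δ_0) = 78
  1·M_1 + 4·M_2 + 1·M_3 = 6(Δ_2 - Δ_1) = 24
  1·M_2 + 4·M_3 + 1·M_4 = 6(Δ_3 - Δ_2) = -72
Natural end conditions: M_0 = M_4 = 0.
Forward elimination and back-substitution give M_0 = 0, M_1 = 501/28, M_2 = 45/7, M_3 = -549/28, M_4 = 0.

-19.6071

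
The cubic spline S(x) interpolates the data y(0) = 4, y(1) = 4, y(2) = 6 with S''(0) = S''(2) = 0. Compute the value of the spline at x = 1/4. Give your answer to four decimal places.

3.8828

Put m_i = S'' at the i-th knot. Here h = (1, 1) and Δ = (0, 2), so the interior equations h_(i-1)·m_(i-1) + 2(h_(i-1)+h_i)·m_i + h_i·m_(i+1) = 6(Δ_i − Δ_(i-1)) read
  1·m_0 + 4·m_1 + 1·m_2 = 6(Δ_1 - Δ_0) = 12
Natural end conditions: m_0 = m_2 = 0.
Solving the tridiagonal system: m_0 = 0, m_1 = 3, m_2 = 0.
On [0, 1], S(x) = 4 - 1/2·x + 0·x² + 1/2·x³.
With x = 1/4: S(1/4) = 497/128.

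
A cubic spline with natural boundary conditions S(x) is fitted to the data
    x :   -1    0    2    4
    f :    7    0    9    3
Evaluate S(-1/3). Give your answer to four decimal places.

1.4327

Let M_i = S''(x_i). Step sizes h_i = 1, 2, 2; slopes of the chords Δ_i = (y_(i+1) - y_i)/h_i = -7, 9/2, -3.
  1·M_0 + 6·M_1 + 2·M_2 = 6(Δ_1 - Δ_0) = 69
  2·M_1 + 8·M_2 + 2·M_3 = 6(Δ_2 - Δ_1) = -45
Natural end conditions: M_0 = M_3 = 0.
Solving: M_0 = 0, M_1 = 321/22, M_2 = -102/11, M_3 = 0.
On [-1, 0], S(x) = 7 - 415/44·(x + 1) + 0·(x + 1)² + 107/44·(x + 1)³.
With (x + 1) = 2/3: S(-1/3) = 851/594.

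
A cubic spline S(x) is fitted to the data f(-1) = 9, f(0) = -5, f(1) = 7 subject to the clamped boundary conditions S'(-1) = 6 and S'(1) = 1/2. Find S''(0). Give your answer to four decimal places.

83.5000

Write M_i for S''(x_i). With h_i = 1, 1 and divided differences Δ_i = -14, 12, the continuity of S' gives the tridiagonal system
  1·M_0 + 4·M_1 + 1·M_2 = 6(Δ_1 - Δ_0) = 156
Clamped end conditions give two more equations: 2h_0·M_0 + h_0·M_1 = 6(Δ_0 - S'(-1)) = -120 and h_1·M_1 + 2h_1·M_2 = 6(S'(1) - Δ_1) = -69.
Solving: M_0 = -407/4, M_1 = 167/2, M_2 = -305/4.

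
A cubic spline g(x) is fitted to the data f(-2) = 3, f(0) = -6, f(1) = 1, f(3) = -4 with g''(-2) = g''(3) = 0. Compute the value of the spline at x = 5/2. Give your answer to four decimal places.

-0.9152

Write M_i for g''(x_i). With h_i = 2, 1, 2 and divided differences Δ_i = -9/2, 7, -5/2, the continuity of g' gives the tridiagonal system
  2·M_0 + 6·M_1 + 1·M_2 = 6(Δ_1 - Δ_0) = 69
  1·M_1 + 6·M_2 + 2·M_3 = 6(Δ_2 - Δ_1) = -57
Natural end conditions: M_0 = M_3 = 0.
Hence M_0 = 0, M_1 = 471/35, M_2 = -411/35, M_3 = 0.
On [1, 3], g(x) = 1 + 373/70·(x - 1) - 411/70·(x - 1)² + 137/140·(x - 1)³.
With (x - 1) = 3/2: g(5/2) = -205/224.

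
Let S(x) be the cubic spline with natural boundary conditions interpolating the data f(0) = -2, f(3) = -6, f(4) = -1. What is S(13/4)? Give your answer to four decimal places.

Write σ_i for S''(x_i). With h_i = 3, 1 and divided differences Δ_i = -4/3, 5, the continuity of S' gives the tridiagonal system
  3·σ_0 + 8·σ_1 + 1·σ_2 = 6(Δ_1 - Δ_0) = 38
Natural end conditions: σ_0 = σ_2 = 0.
Forward elimination and back-substitution give σ_0 = 0, σ_1 = 19/4, σ_2 = 0.
On [3, 4], S(x) = -6 + 41/12·(x - 3) + 19/8·(x - 3)² - 19/24·(x - 3)³.
With (x - 3) = 1/4: S(13/4) = -2565/512.

-5.0098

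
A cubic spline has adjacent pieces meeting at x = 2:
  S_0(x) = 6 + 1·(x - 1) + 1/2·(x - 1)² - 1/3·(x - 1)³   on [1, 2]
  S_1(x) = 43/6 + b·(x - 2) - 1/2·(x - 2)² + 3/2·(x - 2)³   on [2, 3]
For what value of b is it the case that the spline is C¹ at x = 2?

S_0'(x) = 1 + 1·(x - 1) - 1·(x - 1)², so S_0'(2) = 1. On the right, S_1'(2) = b, so b = 1.

1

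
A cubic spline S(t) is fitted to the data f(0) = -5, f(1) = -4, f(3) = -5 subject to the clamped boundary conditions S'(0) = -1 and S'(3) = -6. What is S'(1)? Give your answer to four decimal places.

2.0833

With M_i denoting the second derivative at x_i, h_i = 1, 2, and Δ_i = (y_(i+1) − y_i)/h_i = 1, -1/2:
  1·M_0 + 6·M_1 + 2·M_2 = 6(Δ_1 - Δ_0) = -9
Clamped end conditions give two more equations: 2h_0·M_0 + h_0·M_1 = 6(Δ_0 - S'(0)) = 12 and h_1·M_1 + 2h_1·M_2 = 6(S'(3) - Δ_1) = -33.
Solving the tridiagonal system: M_0 = 35/6, M_1 = 1/3, M_2 = -101/12.
On [1, 3], S'(t) = b_1 + 2c_1·(t - 1) + 3d_1·(t - 1)² with b_1 = Δ_1 - h_1(2M_1 + M_2)/6 = 25/12, c_1 = M_1/2 = 1/6, d_1 = (M_2 - M_1)/(6h_1) = -35/48. So S'(1) = 25/12.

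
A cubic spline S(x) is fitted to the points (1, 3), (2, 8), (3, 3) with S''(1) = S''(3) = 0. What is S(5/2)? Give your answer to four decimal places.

6.4375

Put σ_i = S'' at the i-th knot. Here h = (1, 1) and Δ = (5, -5), so the interior equations h_(i-1)·σ_(i-1) + 2(h_(i-1)+h_i)·σ_i + h_i·σ_(i+1) = 6(Δ_i − Δ_(i-1)) read
  1·σ_0 + 4·σ_1 + 1·σ_2 = 6(Δ_1 - Δ_0) = -60
Natural end conditions: σ_0 = σ_2 = 0.
Solving: σ_0 = 0, σ_1 = -15, σ_2 = 0.
On [2, 3], S(x) = 8 + 0·(x - 2) - 15/2·(x - 2)² + 5/2·(x - 2)³.
With (x - 2) = 1/2: S(5/2) = 103/16.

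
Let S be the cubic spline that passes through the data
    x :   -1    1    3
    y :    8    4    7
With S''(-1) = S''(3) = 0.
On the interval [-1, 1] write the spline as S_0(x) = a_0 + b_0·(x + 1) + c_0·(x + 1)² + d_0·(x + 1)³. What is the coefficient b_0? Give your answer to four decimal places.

Put σ_i = S'' at the i-th knot. Here h = (2, 2) and Δ = (-2, 3/2), so the interior equations h_(i-1)·σ_(i-1) + 2(h_(i-1)+h_i)·σ_i + h_i·σ_(i+1) = 6(Δ_i − Δ_(i-1)) read
  2·σ_0 + 8·σ_1 + 2·σ_2 = 6(Δ_1 - Δ_0) = 21
Natural end conditions: σ_0 = σ_2 = 0.
Hence σ_0 = 0, σ_1 = 21/8, σ_2 = 0.
On [-1, 1], with S_0(x) = a_0 + b_0·(x + 1) + c_0·(x + 1)² + d_0·(x + 1)³: c_0 = σ_0/2 = 0, d_0 = (σ_1 - σ_0)/(6h_0) = 7/32, b_0 = Δ_0 - h_0(2σ_0 + σ_1)/6 = -23/8.

-2.8750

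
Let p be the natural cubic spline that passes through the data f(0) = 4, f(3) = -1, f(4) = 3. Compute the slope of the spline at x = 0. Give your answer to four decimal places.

-3.7917

Put M_i = p'' at the i-th knot. Here h = (3, 1) and Δ = (-5/3, 4), so the interior equations h_(i-1)·M_(i-1) + 2(h_(i-1)+h_i)·M_i + h_i·M_(i+1) = 6(Δ_i − Δ_(i-1)) read
  3·M_0 + 8·M_1 + 1·M_2 = 6(Δ_1 - Δ_0) = 34
Natural end conditions: M_0 = M_2 = 0.
Solving the tridiagonal system: M_0 = 0, M_1 = 17/4, M_2 = 0.
On [0, 3], p'(x) = b_0 + 2c_0·x + 3d_0·x² with b_0 = Δ_0 - h_0(2M_0 + M_1)/6 = -91/24, c_0 = M_0/2 = 0, d_0 = (M_1 - M_0)/(6h_0) = 17/72. So p'(0) = -91/24.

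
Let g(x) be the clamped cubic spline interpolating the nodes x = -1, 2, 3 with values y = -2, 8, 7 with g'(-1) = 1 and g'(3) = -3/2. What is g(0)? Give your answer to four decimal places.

Let m_i = g''(x_i). Step sizes h_i = 3, 1; slopes of the chords Δ_i = (y_(i+1) - y_i)/h_i = 10/3, -1.
  3·m_0 + 8·m_1 + 1·m_2 = 6(Δ_1 - Δ_0) = -26
Clamped end conditions give two more equations: 2h_0·m_0 + h_0·m_1 = 6(Δ_0 - g'(-1)) = 14 and h_1·m_1 + 2h_1·m_2 = 6(g'(3) - Δ_1) = -3.
Solving: m_0 = 119/24, m_1 = -21/4, m_2 = 9/8.
On [-1, 2], g(x) = -2 + 1·(x + 1) + 119/48·(x + 1)² - 245/432·(x + 1)³.
With (x + 1) = 1: g(0) = 197/216.

0.9120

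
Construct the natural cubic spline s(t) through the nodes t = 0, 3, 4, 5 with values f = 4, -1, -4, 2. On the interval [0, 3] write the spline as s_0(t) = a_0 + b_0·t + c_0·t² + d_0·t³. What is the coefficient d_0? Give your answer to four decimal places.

With m_i denoting the second derivative at x_i, h_i = 3, 1, 1, and Δ_i = (y_(i+1) − y_i)/h_i = -5/3, -3, 6:
  3·m_0 + 8·m_1 + 1·m_2 = 6(Δ_1 - Δ_0) = -8
  1·m_1 + 4·m_2 + 1·m_3 = 6(Δ_2 - Δ_1) = 54
Natural end conditions: m_0 = m_3 = 0.
Forward elimination and back-substitution give m_0 = 0, m_1 = -86/31, m_2 = 440/31, m_3 = 0.
On [0, 3], with s_0(t) = a_0 + b_0·t + c_0·t² + d_0·t³: c_0 = m_0/2 = 0, d_0 = (m_1 - m_0)/(6h_0) = -43/279, b_0 = Δ_0 - h_0(2m_0 + m_1)/6 = -26/93.

-0.1541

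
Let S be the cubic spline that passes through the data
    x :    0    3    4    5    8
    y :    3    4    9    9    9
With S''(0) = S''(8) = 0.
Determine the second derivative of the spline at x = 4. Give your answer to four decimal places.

-8.9333

Put σ_i = S'' at the i-th knot. Here h = (3, 1, 1, 3) and Δ = (1/3, 5, 0, 0), so the interior equations h_(i-1)·σ_(i-1) + 2(h_(i-1)+h_i)·σ_i + h_i·σ_(i+1) = 6(Δ_i − Δ_(i-1)) read
  3·σ_0 + 8·σ_1 + 1·σ_2 = 6(Δ_1 - Δ_0) = 28
  1·σ_1 + 4·σ_2 + 1·σ_3 = 6(Δ_2 - Δ_1) = -30
  1·σ_2 + 8·σ_3 + 3·σ_4 = 6(Δ_3 - Δ_2) = 0
Natural end conditions: σ_0 = σ_4 = 0.
Solving: σ_0 = 0, σ_1 = 277/60, σ_2 = -134/15, σ_3 = 67/60, σ_4 = 0.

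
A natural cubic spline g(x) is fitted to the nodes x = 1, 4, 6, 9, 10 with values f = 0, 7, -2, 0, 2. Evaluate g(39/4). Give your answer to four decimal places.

With M_i denoting the second derivative at x_i, h_i = 3, 2, 3, 1, and Δ_i = (y_(i+1) − y_i)/h_i = 7/3, -9/2, 2/3, 2:
  3·M_0 + 10·M_1 + 2·M_2 = 6(Δ_1 - Δ_0) = -41
  2·M_1 + 10·M_2 + 3·M_3 = 6(Δ_2 - Δ_1) = 31
  3·M_2 + 8·M_3 + 1·M_4 = 6(Δ_3 - Δ_2) = 8
Natural end conditions: M_0 = M_4 = 0.
Solving: M_0 = 0, M_1 = -3359/678, M_2 = 1448/339, M_3 = -68/113, M_4 = 0.
On [9, 10], g(x) = 0 + 746/339·(x - 9) - 34/113·(x - 9)² + 34/339·(x - 9)³.
With (x - 9) = 3/4: g(39/4) = 5509/3616.

1.5235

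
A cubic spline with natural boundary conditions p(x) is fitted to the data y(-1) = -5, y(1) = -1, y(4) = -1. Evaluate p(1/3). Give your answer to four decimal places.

-2.0370

Put m_i = p'' at the i-th knot. Here h = (2, 3) and Δ = (2, 0), so the interior equations h_(i-1)·m_(i-1) + 2(h_(i-1)+h_i)·m_i + h_i·m_(i+1) = 6(Δ_i − Δ_(i-1)) read
  2·m_0 + 10·m_1 + 3·m_2 = 6(Δ_1 - Δ_0) = -12
Natural end conditions: m_0 = m_2 = 0.
Solving: m_0 = 0, m_1 = -6/5, m_2 = 0.
On [-1, 1], p(x) = -5 + 12/5·(x + 1) + 0·(x + 1)² - 1/10·(x + 1)³.
With (x + 1) = 4/3: p(1/3) = -55/27.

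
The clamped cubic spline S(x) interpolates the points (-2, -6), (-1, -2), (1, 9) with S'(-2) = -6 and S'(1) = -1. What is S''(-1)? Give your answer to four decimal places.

-0.3333

Put M_i = S'' at the i-th knot. Here h = (1, 2) and Δ = (4, 11/2), so the interior equations h_(i-1)·M_(i-1) + 2(h_(i-1)+h_i)·M_i + h_i·M_(i+1) = 6(Δ_i − Δ_(i-1)) read
  1·M_0 + 6·M_1 + 2·M_2 = 6(Δ_1 - Δ_0) = 9
Clamped end conditions give two more equations: 2h_0·M_0 + h_0·M_1 = 6(Δ_0 - S'(-2)) = 60 and h_1·M_1 + 2h_1·M_2 = 6(S'(1) - Δ_1) = -39.
Hence M_0 = 181/6, M_1 = -1/3, M_2 = -115/12.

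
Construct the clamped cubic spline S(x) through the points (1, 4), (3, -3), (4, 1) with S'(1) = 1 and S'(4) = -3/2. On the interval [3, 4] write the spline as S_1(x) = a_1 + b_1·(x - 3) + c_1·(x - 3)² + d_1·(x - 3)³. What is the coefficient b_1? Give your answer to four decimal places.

2.5833

Put M_i = S'' at the i-th knot. Here h = (2, 1) and Δ = (-7/2, 4), so the interior equations h_(i-1)·M_(i-1) + 2(h_(i-1)+h_i)·M_i + h_i·M_(i+1) = 6(Δ_i − Δ_(i-1)) read
  2·M_0 + 6·M_1 + 1·M_2 = 6(Δ_1 - Δ_0) = 45
Clamped end conditions give two more equations: 2h_0·M_0 + h_0·M_1 = 6(Δ_0 - S'(1)) = -27 and h_1·M_1 + 2h_1·M_2 = 6(S'(4) - Δ_1) = -33.
Solving: M_0 = -181/12, M_1 = 50/3, M_2 = -149/6.
On [3, 4], with S_1(x) = a_1 + b_1·(x - 3) + c_1·(x - 3)² + d_1·(x - 3)³: c_1 = M_1/2 = 25/3, d_1 = (M_2 - M_1)/(6h_1) = -83/12, b_1 = Δ_1 - h_1(2M_1 + M_2)/6 = 31/12.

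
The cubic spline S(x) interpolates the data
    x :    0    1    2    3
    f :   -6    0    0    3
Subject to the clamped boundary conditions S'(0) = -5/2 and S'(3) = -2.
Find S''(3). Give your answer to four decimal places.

Write M_i for S''(x_i). With h_i = 1, 1, 1 and divided differences Δ_i = 6, 0, 3, the continuity of S' gives the tridiagonal system
  1·M_0 + 4·M_1 + 1·M_2 = 6(Δ_1 - Δ_0) = -36
  1·M_1 + 4·M_2 + 1·M_3 = 6(Δ_2 - Δ_1) = 18
Clamped end conditions give two more equations: 2h_0·M_0 + h_0·M_1 = 6(Δ_0 - S'(0)) = 51 and h_2·M_2 + 2h_2·M_3 = 6(S'(3) - Δ_2) = -30.
Solving: M_0 = 548/15, M_1 = -331/15, M_2 = 236/15, M_3 = -343/15.

-22.8667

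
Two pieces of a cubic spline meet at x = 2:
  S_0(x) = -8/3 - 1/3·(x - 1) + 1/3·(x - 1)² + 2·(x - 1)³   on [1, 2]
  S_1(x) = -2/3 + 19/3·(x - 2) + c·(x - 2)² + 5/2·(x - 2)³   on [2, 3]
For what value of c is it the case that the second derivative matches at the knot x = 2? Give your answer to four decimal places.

S_0''(x) = 2/3 + 12·(x - 1), so S_0''(2) = 38/3. On the right, S_1''(2) = 2c, so c = 19/3.

6.3333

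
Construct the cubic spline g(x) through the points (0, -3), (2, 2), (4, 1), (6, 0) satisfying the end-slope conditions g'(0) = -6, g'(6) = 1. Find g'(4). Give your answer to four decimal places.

-1.8667

Put σ_i = g'' at the i-th knot. Here h = (2, 2, 2) and Δ = (5/2, -1/2, -1/2), so the interior equations h_(i-1)·σ_(i-1) + 2(h_(i-1)+h_i)·σ_i + h_i·σ_(i+1) = 6(Δ_i − Δ_(i-1)) read
  2·σ_0 + 8·σ_1 + 2·σ_2 = 6(Δ_1 - Δ_0) = -18
  2·σ_1 + 8·σ_2 + 2·σ_3 = 6(Δ_2 - Δ_1) = 0
Clamped end conditions give two more equations: 2h_0·σ_0 + h_0·σ_1 = 6(Δ_0 - g'(0)) = 51 and h_2·σ_2 + 2h_2·σ_3 = 6(g'(6) - Δ_2) = 9.
Forward elimination and back-substitution give σ_0 = 481/30, σ_1 = -197/30, σ_2 = 37/30, σ_3 = 49/30.
On [4, 6], g'(x) = b_2 + 2c_2·(x - 4) + 3d_2·(x - 4)² with b_2 = Δ_2 - h_2(2σ_2 + σ_3)/6 = -28/15, c_2 = σ_2/2 = 37/60, d_2 = (σ_3 - σ_2)/(6h_2) = 1/30. So g'(4) = -28/15.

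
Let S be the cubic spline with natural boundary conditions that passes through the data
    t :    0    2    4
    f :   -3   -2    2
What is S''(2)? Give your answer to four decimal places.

1.1250

Write M_i for S''(x_i). With h_i = 2, 2 and divided differences Δ_i = 1/2, 2, the continuity of S' gives the tridiagonal system
  2·M_0 + 8·M_1 + 2·M_2 = 6(Δ_1 - Δ_0) = 9
Natural end conditions: M_0 = M_2 = 0.
Solving the tridiagonal system: M_0 = 0, M_1 = 9/8, M_2 = 0.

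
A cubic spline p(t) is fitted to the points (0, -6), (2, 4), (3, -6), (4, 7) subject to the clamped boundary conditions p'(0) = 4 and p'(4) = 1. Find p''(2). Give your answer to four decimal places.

-30.2727

Put σ_i = p'' at the i-th knot. Here h = (2, 1, 1) and Δ = (5, -10, 13), so the interior equations h_(i-1)·σ_(i-1) + 2(h_(i-1)+h_i)·σ_i + h_i·σ_(i+1) = 6(Δ_i − Δ_(i-1)) read
  2·σ_0 + 6·σ_1 + 1·σ_2 = 6(Δ_1 - Δ_0) = -90
  1·σ_1 + 4·σ_2 + 1·σ_3 = 6(Δ_2 - Δ_1) = 138
Clamped end conditions give two more equations: 2h_0·σ_0 + h_0·σ_1 = 6(Δ_0 - p'(0)) = 6 and h_2·σ_2 + 2h_2·σ_3 = 6(p'(4) - Δ_2) = -72.
Hence σ_0 = 183/11, σ_1 = -333/11, σ_2 = 642/11, σ_3 = -717/11.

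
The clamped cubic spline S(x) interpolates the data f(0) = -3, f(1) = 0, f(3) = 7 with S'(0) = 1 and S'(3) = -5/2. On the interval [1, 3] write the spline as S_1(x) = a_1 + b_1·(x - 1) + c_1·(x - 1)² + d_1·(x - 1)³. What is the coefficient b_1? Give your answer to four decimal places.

4.8333

With σ_i denoting the second derivative at x_i, h_i = 1, 2, and Δ_i = (y_(i+1) − y_i)/h_i = 3, 7/2:
  1·σ_0 + 6·σ_1 + 2·σ_2 = 6(Δ_1 - Δ_0) = 3
Clamped end conditions give two more equations: 2h_0·σ_0 + h_0·σ_1 = 6(Δ_0 - S'(0)) = 12 and h_1·σ_1 + 2h_1·σ_2 = 6(S'(3) - Δ_1) = -36.
Solving the tridiagonal system: σ_0 = 13/3, σ_1 = 10/3, σ_2 = -32/3.
On [1, 3], with S_1(x) = a_1 + b_1·(x - 1) + c_1·(x - 1)² + d_1·(x - 1)³: c_1 = σ_1/2 = 5/3, d_1 = (σ_2 - σ_1)/(6h_1) = -7/6, b_1 = Δ_1 - h_1(2σ_1 + σ_2)/6 = 29/6.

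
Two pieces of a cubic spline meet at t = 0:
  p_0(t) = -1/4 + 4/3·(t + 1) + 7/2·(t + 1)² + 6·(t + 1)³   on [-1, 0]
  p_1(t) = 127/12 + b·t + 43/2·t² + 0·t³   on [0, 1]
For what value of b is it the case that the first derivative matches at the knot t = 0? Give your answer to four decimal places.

p_0'(t) = 4/3 + 7·(t + 1) + 18·(t + 1)², so p_0'(0) = 79/3. On the right, p_1'(0) = b, so b = 79/3.

26.3333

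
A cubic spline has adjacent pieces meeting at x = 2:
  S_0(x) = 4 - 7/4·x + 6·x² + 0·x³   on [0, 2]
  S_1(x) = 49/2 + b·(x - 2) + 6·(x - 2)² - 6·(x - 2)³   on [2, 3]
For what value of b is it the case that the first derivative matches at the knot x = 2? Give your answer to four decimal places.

22.2500

S_0'(x) = -7/4 + 12·x + 0·x², so S_0'(2) = 89/4. On the right, S_1'(2) = b, so b = 89/4.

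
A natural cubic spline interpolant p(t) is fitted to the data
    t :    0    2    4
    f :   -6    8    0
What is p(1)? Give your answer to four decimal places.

Put σ_i = p'' at the i-th knot. Here h = (2, 2) and Δ = (7, -4), so the interior equations h_(i-1)·σ_(i-1) + 2(h_(i-1)+h_i)·σ_i + h_i·σ_(i+1) = 6(Δ_i − Δ_(i-1)) read
  2·σ_0 + 8·σ_1 + 2·σ_2 = 6(Δ_1 - Δ_0) = -66
Natural end conditions: σ_0 = σ_2 = 0.
Solving the tridiagonal system: σ_0 = 0, σ_1 = -33/4, σ_2 = 0.
On [0, 2], p(t) = -6 + 39/4·t + 0·t² - 11/16·t³.
With t = 1: p(1) = 49/16.

3.0625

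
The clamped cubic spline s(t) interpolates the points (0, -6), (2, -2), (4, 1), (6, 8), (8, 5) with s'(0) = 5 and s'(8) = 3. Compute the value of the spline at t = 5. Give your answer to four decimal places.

With M_i denoting the second derivative at x_i, h_i = 2, 2, 2, 2, and Δ_i = (y_(i+1) − y_i)/h_i = 2, 3/2, 7/2, -3/2:
  2·M_0 + 8·M_1 + 2·M_2 = 6(Δ_1 - Δ_0) = -3
  2·M_1 + 8·M_2 + 2·M_3 = 6(Δ_2 - Δ_1) = 12
  2·M_2 + 8·M_3 + 2·M_4 = 6(Δ_3 - Δ_2) = -30
Clamped end conditions give two more equations: 2h_0·M_0 + h_0·M_1 = 6(Δ_0 - s'(0)) = -18 and h_3·M_3 + 2h_3·M_4 = 6(s'(8) - Δ_3) = 27.
Solving the tridiagonal system: M_0 = -499/112, M_1 = -5/56, M_2 = 53/16, M_3 = -401/56, M_4 = 1157/112.
On [4, 6], s(t) = 1 + 103/28·(t - 4) + 53/32·(t - 4)² - 391/448·(t - 4)³.
With (t - 4) = 1: s(5) = 2447/448.

5.4621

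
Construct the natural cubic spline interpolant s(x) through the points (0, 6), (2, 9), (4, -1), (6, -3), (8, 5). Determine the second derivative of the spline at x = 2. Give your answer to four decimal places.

-5.8125

Write σ_i for s''(x_i). With h_i = 2, 2, 2, 2 and divided differences Δ_i = 3/2, -5, -1, 4, the continuity of s' gives the tridiagonal system
  2·σ_0 + 8·σ_1 + 2·σ_2 = 6(Δ_1 - Δ_0) = -39
  2·σ_1 + 8·σ_2 + 2·σ_3 = 6(Δ_2 - Δ_1) = 24
  2·σ_2 + 8·σ_3 + 2·σ_4 = 6(Δ_3 - Δ_2) = 30
Natural end conditions: σ_0 = σ_4 = 0.
Solving: σ_0 = 0, σ_1 = -93/16, σ_2 = 15/4, σ_3 = 45/16, σ_4 = 0.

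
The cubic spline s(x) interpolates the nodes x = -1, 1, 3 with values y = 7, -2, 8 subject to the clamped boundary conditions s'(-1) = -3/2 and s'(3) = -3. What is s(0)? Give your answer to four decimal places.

Let M_i = s''(x_i). Step sizes h_i = 2, 2; slopes of the chords Δ_i = (y_(i+1) - y_i)/h_i = -9/2, 5.
  2·M_0 + 8·M_1 + 2·M_2 = 6(Δ_1 - Δ_0) = 57
Clamped end conditions give two more equations: 2h_0·M_0 + h_0·M_1 = 6(Δ_0 - s'(-1)) = -18 and h_1·M_1 + 2h_1·M_2 = 6(s'(3) - Δ_1) = -48.
Hence M_0 = -12, M_1 = 15, M_2 = -39/2.
On [-1, 1], s(x) = 7 - 3/2·(x + 1) - 6·(x + 1)² + 9/4·(x + 1)³.
With (x + 1) = 1: s(0) = 7/4.

1.7500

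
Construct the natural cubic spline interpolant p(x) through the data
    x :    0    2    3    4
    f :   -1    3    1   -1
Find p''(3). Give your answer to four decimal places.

With m_i denoting the second derivative at x_i, h_i = 2, 1, 1, and Δ_i = (y_(i+1) − y_i)/h_i = 2, -2, -2:
  2·m_0 + 6·m_1 + 1·m_2 = 6(Δ_1 - Δ_0) = -24
  1·m_1 + 4·m_2 + 1·m_3 = 6(Δ_2 - Δ_1) = 0
Natural end conditions: m_0 = m_3 = 0.
Hence m_0 = 0, m_1 = -96/23, m_2 = 24/23, m_3 = 0.

1.0435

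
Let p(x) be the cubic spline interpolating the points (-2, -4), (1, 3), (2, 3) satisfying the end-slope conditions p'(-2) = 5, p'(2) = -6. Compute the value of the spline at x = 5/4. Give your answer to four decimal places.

3.6328

Write M_i for p''(x_i). With h_i = 3, 1 and divided differences Δ_i = 7/3, 0, the continuity of p' gives the tridiagonal system
  3·M_0 + 8·M_1 + 1·M_2 = 6(Δ_1 - Δ_0) = -14
Clamped end conditions give two more equations: 2h_0·M_0 + h_0·M_1 = 6(Δ_0 - p'(-2)) = -16 and h_1·M_1 + 2h_1·M_2 = 6(p'(2) - Δ_1) = -36.
Solving the tridiagonal system: M_0 = -11/3, M_1 = 2, M_2 = -19.
On [1, 2], p(x) = 3 + 5/2·(x - 1) + 1·(x - 1)² - 7/2·(x - 1)³.
With (x - 1) = 1/4: p(5/4) = 465/128.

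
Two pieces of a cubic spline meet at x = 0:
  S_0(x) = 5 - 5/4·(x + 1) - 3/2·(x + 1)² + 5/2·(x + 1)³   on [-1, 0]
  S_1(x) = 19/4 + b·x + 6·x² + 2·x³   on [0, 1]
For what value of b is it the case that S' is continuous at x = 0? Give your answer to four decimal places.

S_0'(x) = -5/4 - 3·(x + 1) + 15/2·(x + 1)², so S_0'(0) = 13/4. On the right, S_1'(0) = b, so b = 13/4.

3.2500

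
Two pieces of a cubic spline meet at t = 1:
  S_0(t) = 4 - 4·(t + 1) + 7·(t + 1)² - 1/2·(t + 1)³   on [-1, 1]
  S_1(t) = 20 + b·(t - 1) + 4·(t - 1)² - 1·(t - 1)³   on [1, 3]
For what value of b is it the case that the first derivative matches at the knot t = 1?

18

S_0'(t) = -4 + 14·(t + 1) - 3/2·(t + 1)², so S_0'(1) = 18. On the right, S_1'(1) = b, so b = 18.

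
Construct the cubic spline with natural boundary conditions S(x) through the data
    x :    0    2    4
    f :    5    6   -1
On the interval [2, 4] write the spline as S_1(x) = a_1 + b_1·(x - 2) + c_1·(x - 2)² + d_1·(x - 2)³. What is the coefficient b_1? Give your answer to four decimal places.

Put σ_i = S'' at the i-th knot. Here h = (2, 2) and Δ = (1/2, -7/2), so the interior equations h_(i-1)·σ_(i-1) + 2(h_(i-1)+h_i)·σ_i + h_i·σ_(i+1) = 6(Δ_i − Δ_(i-1)) read
  2·σ_0 + 8·σ_1 + 2·σ_2 = 6(Δ_1 - Δ_0) = -24
Natural end conditions: σ_0 = σ_2 = 0.
Forward elimination and back-substitution give σ_0 = 0, σ_1 = -3, σ_2 = 0.
On [2, 4], with S_1(x) = a_1 + b_1·(x - 2) + c_1·(x - 2)² + d_1·(x - 2)³: c_1 = σ_1/2 = -3/2, d_1 = (σ_2 - σ_1)/(6h_1) = 1/4, b_1 = Δ_1 - h_1(2σ_1 + σ_2)/6 = -3/2.

-1.5000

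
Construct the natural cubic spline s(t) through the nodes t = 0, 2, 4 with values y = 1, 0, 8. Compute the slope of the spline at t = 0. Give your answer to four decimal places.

Put M_i = s'' at the i-th knot. Here h = (2, 2) and Δ = (-1/2, 4), so the interior equations h_(i-1)·M_(i-1) + 2(h_(i-1)+h_i)·M_i + h_i·M_(i+1) = 6(Δ_i − Δ_(i-1)) read
  2·M_0 + 8·M_1 + 2·M_2 = 6(Δ_1 - Δ_0) = 27
Natural end conditions: M_0 = M_2 = 0.
Hence M_0 = 0, M_1 = 27/8, M_2 = 0.
On [0, 2], s'(t) = b_0 + 2c_0·t + 3d_0·t² with b_0 = Δ_0 - h_0(2M_0 + M_1)/6 = -13/8, c_0 = M_0/2 = 0, d_0 = (M_1 - M_0)/(6h_0) = 9/32. So s'(0) = -13/8.

-1.6250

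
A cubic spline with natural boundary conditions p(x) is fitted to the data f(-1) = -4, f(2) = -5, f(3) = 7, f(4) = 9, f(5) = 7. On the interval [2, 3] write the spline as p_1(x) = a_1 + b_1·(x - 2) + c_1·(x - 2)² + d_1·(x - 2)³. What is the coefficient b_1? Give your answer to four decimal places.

11.0977

With m_i denoting the second derivative at x_i, h_i = 3, 1, 1, 1, and Δ_i = (y_(i+1) − y_i)/h_i = -1/3, 12, 2, -2:
  3·m_0 + 8·m_1 + 1·m_2 = 6(Δ_1 - Δ_0) = 74
  1·m_1 + 4·m_2 + 1·m_3 = 6(Δ_2 - Δ_1) = -60
  1·m_2 + 4·m_3 + 1·m_4 = 6(Δ_3 - Δ_2) = -24
Natural end conditions: m_0 = m_4 = 0.
Solving the tridiagonal system: m_0 = 0, m_1 = 663/58, m_2 = -506/29, m_3 = -95/58, m_4 = 0.
On [2, 3], with p_1(x) = a_1 + b_1·(x - 2) + c_1·(x - 2)² + d_1·(x - 2)³: c_1 = m_1/2 = 663/116, d_1 = (m_2 - m_1)/(6h_1) = -1675/348, b_1 = Δ_1 - h_1(2m_1 + m_2)/6 = 1931/174.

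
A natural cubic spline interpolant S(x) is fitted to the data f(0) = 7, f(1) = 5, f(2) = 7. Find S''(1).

6

Let M_i = S''(x_i). Step sizes h_i = 1, 1; slopes of the chords Δ_i = (y_(i+1) - y_i)/h_i = -2, 2.
  1·M_0 + 4·M_1 + 1·M_2 = 6(Δ_1 - Δ_0) = 24
Natural end conditions: M_0 = M_2 = 0.
Solving the tridiagonal system: M_0 = 0, M_1 = 6, M_2 = 0.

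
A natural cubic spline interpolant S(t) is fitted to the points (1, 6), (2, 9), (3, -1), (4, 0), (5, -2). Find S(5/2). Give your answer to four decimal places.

4.0134

With M_i denoting the second derivative at x_i, h_i = 1, 1, 1, 1, and Δ_i = (y_(i+1) − y_i)/h_i = 3, -10, 1, -2:
  1·M_0 + 4·M_1 + 1·M_2 = 6(Δ_1 - Δ_0) = -78
  1·M_1 + 4·M_2 + 1·M_3 = 6(Δ_2 - Δ_1) = 66
  1·M_2 + 4·M_3 + 1·M_4 = 6(Δ_3 - Δ_2) = -18
Natural end conditions: M_0 = M_4 = 0.
Solving: M_0 = 0, M_1 = -363/14, M_2 = 180/7, M_3 = -153/14, M_4 = 0.
On [2, 3], S(t) = 9 - 79/14·(t - 2) - 363/28·(t - 2)² + 241/28·(t - 2)³.
With (t - 2) = 1/2: S(5/2) = 899/224.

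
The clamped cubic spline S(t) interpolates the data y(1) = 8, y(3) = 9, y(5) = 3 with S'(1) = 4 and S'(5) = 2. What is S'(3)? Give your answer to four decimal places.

With σ_i denoting the second derivative at x_i, h_i = 2, 2, and Δ_i = (y_(i+1) − y_i)/h_i = 1/2, -3:
  2·σ_0 + 8·σ_1 + 2·σ_2 = 6(Δ_1 - Δ_0) = -21
Clamped end conditions give two more equations: 2h_0·σ_0 + h_0·σ_1 = 6(Δ_0 - S'(1)) = -21 and h_1·σ_1 + 2h_1·σ_2 = 6(S'(5) - Δ_1) = 30.
Hence σ_0 = -25/8, σ_1 = -17/4, σ_2 = 77/8.
On [3, 5], S'(t) = b_1 + 2c_1·(t - 3) + 3d_1·(t - 3)² with b_1 = Δ_1 - h_1(2σ_1 + σ_2)/6 = -27/8, c_1 = σ_1/2 = -17/8, d_1 = (σ_2 - σ_1)/(6h_1) = 37/32. So S'(3) = -27/8.

-3.3750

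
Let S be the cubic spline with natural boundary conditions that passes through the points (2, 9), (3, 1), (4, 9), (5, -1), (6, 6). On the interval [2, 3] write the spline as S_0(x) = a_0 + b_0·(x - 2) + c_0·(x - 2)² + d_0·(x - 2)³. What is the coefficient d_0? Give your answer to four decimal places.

Write m_i for S''(x_i). With h_i = 1, 1, 1, 1 and divided differences Δ_i = -8, 8, -10, 7, the continuity of S' gives the tridiagonal system
  1·m_0 + 4·m_1 + 1·m_2 = 6(Δ_1 - Δ_0) = 96
  1·m_1 + 4·m_2 + 1·m_3 = 6(Δ_2 - Δ_1) = -108
  1·m_2 + 4·m_3 + 1·m_4 = 6(Δ_3 - Δ_2) = 102
Natural end conditions: m_0 = m_4 = 0.
Forward elimination and back-substitution give m_0 = 0, m_1 = 141/4, m_2 = -45, m_3 = 147/4, m_4 = 0.
On [2, 3], with S_0(x) = a_0 + b_0·(x - 2) + c_0·(x - 2)² + d_0·(x - 2)³: c_0 = m_0/2 = 0, d_0 = (m_1 - m_0)/(6h_0) = 47/8, b_0 = Δ_0 - h_0(2m_0 + m_1)/6 = -111/8.

5.8750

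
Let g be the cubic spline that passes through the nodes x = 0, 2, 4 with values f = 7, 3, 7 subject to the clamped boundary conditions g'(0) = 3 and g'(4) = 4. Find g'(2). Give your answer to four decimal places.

Put m_i = g'' at the i-th knot. Here h = (2, 2) and Δ = (-2, 2), so the interior equations h_(i-1)·m_(i-1) + 2(h_(i-1)+h_i)·m_i + h_i·m_(i+1) = 6(Δ_i − Δ_(i-1)) read
  2·m_0 + 8·m_1 + 2·m_2 = 6(Δ_1 - Δ_0) = 24
Clamped end conditions give two more equations: 2h_0·m_0 + h_0·m_1 = 6(Δ_0 - g'(0)) = -30 and h_1·m_1 + 2h_1·m_2 = 6(g'(4) - Δ_1) = 12.
Solving: m_0 = -41/4, m_1 = 11/2, m_2 = 1/4.
On [2, 4], g'(x) = b_1 + 2c_1·(x - 2) + 3d_1·(x - 2)² with b_1 = Δ_1 - h_1(2m_1 + m_2)/6 = -7/4, c_1 = m_1/2 = 11/4, d_1 = (m_2 - m_1)/(6h_1) = -7/16. So g'(2) = -7/4.

-1.7500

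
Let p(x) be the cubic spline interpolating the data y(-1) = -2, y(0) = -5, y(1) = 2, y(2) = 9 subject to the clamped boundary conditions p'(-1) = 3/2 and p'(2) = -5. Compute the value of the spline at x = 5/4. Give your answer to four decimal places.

4.9922

Write m_i for p''(x_i). With h_i = 1, 1, 1 and divided differences Δ_i = -3, 7, 7, the continuity of p' gives the tridiagonal system
  1·m_0 + 4·m_1 + 1·m_2 = 6(Δ_1 - Δ_0) = 60
  1·m_1 + 4·m_2 + 1·m_3 = 6(Δ_2 - Δ_1) = 0
Clamped end conditions give two more equations: 2h_0·m_0 + h_0·m_1 = 6(Δ_0 - p'(-1)) = -27 and h_2·m_2 + 2h_2·m_3 = 6(p'(2) - Δ_2) = -72.
Hence m_0 = -70/3, m_1 = 59/3, m_2 = 14/3, m_3 = -115/3.
On [1, 2], p(x) = 2 + 71/6·(x - 1) + 7/3·(x - 1)² - 43/6·(x - 1)³.
With (x - 1) = 1/4: p(5/4) = 639/128.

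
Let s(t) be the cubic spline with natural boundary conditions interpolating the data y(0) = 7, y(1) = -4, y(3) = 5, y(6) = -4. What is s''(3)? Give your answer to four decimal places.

-8.1429

With M_i denoting the second derivative at x_i, h_i = 1, 2, 3, and Δ_i = (y_(i+1) − y_i)/h_i = -11, 9/2, -3:
  1·M_0 + 6·M_1 + 2·M_2 = 6(Δ_1 - Δ_0) = 93
  2·M_1 + 10·M_2 + 3·M_3 = 6(Δ_2 - Δ_1) = -45
Natural end conditions: M_0 = M_3 = 0.
Forward elimination and back-substitution give M_0 = 0, M_1 = 255/14, M_2 = -57/7, M_3 = 0.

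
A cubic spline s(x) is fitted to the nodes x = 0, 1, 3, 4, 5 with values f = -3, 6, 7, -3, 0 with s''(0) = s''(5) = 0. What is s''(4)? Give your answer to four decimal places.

Put M_i = s'' at the i-th knot. Here h = (1, 2, 1, 1) and Δ = (9, 1/2, -10, 3), so the interior equations h_(i-1)·M_(i-1) + 2(h_(i-1)+h_i)·M_i + h_i·M_(i+1) = 6(Δ_i − Δ_(i-1)) read
  1·M_0 + 6·M_1 + 2·M_2 = 6(Δ_1 - Δ_0) = -51
  2·M_1 + 6·M_2 + 1·M_3 = 6(Δ_2 - Δ_1) = -63
  1·M_2 + 4·M_3 + 1·M_4 = 6(Δ_3 - Δ_2) = 78
Natural end conditions: M_0 = M_4 = 0.
Hence M_0 = 0, M_1 = -513/122, M_2 = -786/61, M_3 = 1386/61, M_4 = 0.

22.7213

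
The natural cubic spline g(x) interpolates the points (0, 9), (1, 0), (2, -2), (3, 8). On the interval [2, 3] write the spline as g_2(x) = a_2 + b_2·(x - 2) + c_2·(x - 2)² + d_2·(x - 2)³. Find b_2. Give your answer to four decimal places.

4.5333

Write M_i for g''(x_i). With h_i = 1, 1, 1 and divided differences Δ_i = -9, -2, 10, the continuity of g' gives the tridiagonal system
  1·M_0 + 4·M_1 + 1·M_2 = 6(Δ_1 - Δ_0) = 42
  1·M_1 + 4·M_2 + 1·M_3 = 6(Δ_2 - Δ_1) = 72
Natural end conditions: M_0 = M_3 = 0.
Forward elimination and back-substitution give M_0 = 0, M_1 = 32/5, M_2 = 82/5, M_3 = 0.
On [2, 3], with g_2(x) = a_2 + b_2·(x - 2) + c_2·(x - 2)² + d_2·(x - 2)³: c_2 = M_2/2 = 41/5, d_2 = (M_3 - M_2)/(6h_2) = -41/15, b_2 = Δ_2 - h_2(2M_2 + M_3)/6 = 68/15.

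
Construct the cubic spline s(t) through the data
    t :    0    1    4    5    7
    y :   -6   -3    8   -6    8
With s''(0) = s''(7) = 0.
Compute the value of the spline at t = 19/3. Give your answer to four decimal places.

-1.4454

Let σ_i = s''(x_i). Step sizes h_i = 1, 3, 1, 2; slopes of the chords Δ_i = (y_(i+1) - y_i)/h_i = 3, 11/3, -14, 7.
  1·σ_0 + 8·σ_1 + 3·σ_2 = 6(Δ_1 - Δ_0) = 4
  3·σ_1 + 8·σ_2 + 1·σ_3 = 6(Δ_2 - Δ_1) = -106
  1·σ_2 + 6·σ_3 + 2·σ_4 = 6(Δ_3 - Δ_2) = 126
Natural end conditions: σ_0 = σ_4 = 0.
Forward elimination and back-substitution give σ_0 = 0, σ_1 = 1237/161, σ_2 = -3084/161, σ_3 = 3895/161, σ_4 = 0.
On [5, 7], s(t) = -6 - 4409/483·(t - 5) + 3895/322·(t - 5)² - 3895/1932·(t - 5)³.
With (t - 5) = 4/3: s(19/3) = -18850/13041.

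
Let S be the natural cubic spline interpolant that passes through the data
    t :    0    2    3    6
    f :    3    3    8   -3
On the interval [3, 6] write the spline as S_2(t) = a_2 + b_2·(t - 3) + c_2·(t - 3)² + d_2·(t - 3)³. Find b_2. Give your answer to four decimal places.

Put M_i = S'' at the i-th knot. Here h = (2, 1, 3) and Δ = (0, 5, -11/3), so the interior equations h_(i-1)·M_(i-1) + 2(h_(i-1)+h_i)·M_i + h_i·M_(i+1) = 6(Δ_i − Δ_(i-1)) read
  2·M_0 + 6·M_1 + 1·M_2 = 6(Δ_1 - Δ_0) = 30
  1·M_1 + 8·M_2 + 3·M_3 = 6(Δ_2 - Δ_1) = -52
Natural end conditions: M_0 = M_3 = 0.
Hence M_0 = 0, M_1 = 292/47, M_2 = -342/47, M_3 = 0.
On [3, 6], with S_2(t) = a_2 + b_2·(t - 3) + c_2·(t - 3)² + d_2·(t - 3)³: c_2 = M_2/2 = -171/47, d_2 = (M_3 - M_2)/(6h_2) = 19/47, b_2 = Δ_2 - h_2(2M_2 + M_3)/6 = 509/141.

3.6099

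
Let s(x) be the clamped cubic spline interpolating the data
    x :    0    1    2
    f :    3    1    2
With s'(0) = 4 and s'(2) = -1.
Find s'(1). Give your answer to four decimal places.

-1.5000

With M_i denoting the second derivative at x_i, h_i = 1, 1, and Δ_i = (y_(i+1) − y_i)/h_i = -2, 1:
  1·M_0 + 4·M_1 + 1·M_2 = 6(Δ_1 - Δ_0) = 18
Clamped end conditions give two more equations: 2h_0·M_0 + h_0·M_1 = 6(Δ_0 - s'(0)) = -36 and h_1·M_1 + 2h_1·M_2 = 6(s'(2) - Δ_1) = -12.
Solving the tridiagonal system: M_0 = -25, M_1 = 14, M_2 = -13.
On [1, 2], s'(x) = b_1 + 2c_1·(x - 1) + 3d_1·(x - 1)² with b_1 = Δ_1 - h_1(2M_1 + M_2)/6 = -3/2, c_1 = M_1/2 = 7, d_1 = (M_2 - M_1)/(6h_1) = -9/2. So s'(1) = -3/2.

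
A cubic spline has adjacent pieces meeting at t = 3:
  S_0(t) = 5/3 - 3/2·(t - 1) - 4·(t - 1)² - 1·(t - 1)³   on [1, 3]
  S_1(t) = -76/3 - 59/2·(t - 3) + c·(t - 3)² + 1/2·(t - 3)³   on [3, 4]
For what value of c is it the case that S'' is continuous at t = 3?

S_0''(t) = -8 - 6·(t - 1), so S_0''(3) = -20. On the right, S_1''(3) = 2c, so c = -10.

-10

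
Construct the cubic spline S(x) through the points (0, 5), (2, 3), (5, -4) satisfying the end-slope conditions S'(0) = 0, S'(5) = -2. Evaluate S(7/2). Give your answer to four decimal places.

-0.4625

Write M_i for S''(x_i). With h_i = 2, 3 and divided differences Δ_i = -1, -7/3, the continuity of S' gives the tridiagonal system
  2·M_0 + 10·M_1 + 3·M_2 = 6(Δ_1 - Δ_0) = -8
Clamped end conditions give two more equations: 2h_0·M_0 + h_0·M_1 = 6(Δ_0 - S'(0)) = -6 and h_1·M_1 + 2h_1·M_2 = 6(S'(5) - Δ_1) = 2.
Hence M_0 = -11/10, M_1 = -4/5, M_2 = 11/15.
On [2, 5], S(x) = 3 - 19/10·(x - 2) - 2/5·(x - 2)² + 23/270·(x - 2)³.
With (x - 2) = 3/2: S(7/2) = -37/80.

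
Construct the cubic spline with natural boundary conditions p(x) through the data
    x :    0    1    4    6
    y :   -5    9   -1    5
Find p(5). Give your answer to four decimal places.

Write m_i for p''(x_i). With h_i = 1, 3, 2 and divided differences Δ_i = 14, -10/3, 3, the continuity of p' gives the tridiagonal system
  1·m_0 + 8·m_1 + 3·m_2 = 6(Δ_1 - Δ_0) = -104
  3·m_1 + 10·m_2 + 2·m_3 = 6(Δ_2 - Δ_1) = 38
Natural end conditions: m_0 = m_3 = 0.
Solving the tridiagonal system: m_0 = 0, m_1 = -1154/71, m_2 = 616/71, m_3 = 0.
On [4, 6], p(x) = -1 - 593/213·(x - 4) + 308/71·(x - 4)² - 154/213·(x - 4)³.
With (x - 4) = 1: p(5) = -12/71.

-0.1690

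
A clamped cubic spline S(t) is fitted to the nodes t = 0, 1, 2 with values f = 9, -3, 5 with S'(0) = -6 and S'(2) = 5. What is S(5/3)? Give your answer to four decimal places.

Put M_i = S'' at the i-th knot. Here h = (1, 1) and Δ = (-12, 8), so the interior equations h_(i-1)·M_(i-1) + 2(h_(i-1)+h_i)·M_i + h_i·M_(i+1) = 6(Δ_i − Δ_(i-1)) read
  1·M_0 + 4·M_1 + 1·M_2 = 6(Δ_1 - Δ_0) = 120
Clamped end conditions give two more equations: 2h_0·M_0 + h_0·M_1 = 6(Δ_0 - S'(0)) = -36 and h_1·M_1 + 2h_1·M_2 = 6(S'(2) - Δ_1) = -18.
Forward elimination and back-substitution give M_0 = -85/2, M_1 = 49, M_2 = -67/2.
On [1, 2], S(t) = -3 - 11/4·(t - 1) + 49/2·(t - 1)² - 55/4·(t - 1)³.
With (t - 1) = 2/3: S(5/3) = 107/54.

1.9815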